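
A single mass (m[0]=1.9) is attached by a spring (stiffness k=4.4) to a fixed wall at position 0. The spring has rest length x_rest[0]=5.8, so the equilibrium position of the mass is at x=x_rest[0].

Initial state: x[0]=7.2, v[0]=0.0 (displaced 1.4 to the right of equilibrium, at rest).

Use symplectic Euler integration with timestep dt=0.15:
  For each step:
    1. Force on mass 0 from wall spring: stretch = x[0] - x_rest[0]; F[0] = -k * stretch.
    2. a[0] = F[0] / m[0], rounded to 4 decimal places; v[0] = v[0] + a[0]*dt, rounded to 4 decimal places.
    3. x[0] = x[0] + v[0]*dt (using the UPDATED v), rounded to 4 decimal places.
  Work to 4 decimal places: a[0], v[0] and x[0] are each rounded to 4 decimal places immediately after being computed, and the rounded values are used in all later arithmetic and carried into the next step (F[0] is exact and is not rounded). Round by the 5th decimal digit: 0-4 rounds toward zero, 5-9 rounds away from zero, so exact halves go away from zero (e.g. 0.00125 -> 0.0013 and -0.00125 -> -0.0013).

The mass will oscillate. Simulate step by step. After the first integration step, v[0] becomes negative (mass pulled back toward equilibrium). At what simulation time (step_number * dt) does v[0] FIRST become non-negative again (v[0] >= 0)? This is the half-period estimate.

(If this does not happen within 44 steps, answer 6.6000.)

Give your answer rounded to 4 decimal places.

Answer: 2.1000

Derivation:
Step 0: x=[7.2000] v=[0.0000]
Step 1: x=[7.1271] v=[-0.4863]
Step 2: x=[6.9850] v=[-0.9473]
Step 3: x=[6.7812] v=[-1.3589]
Step 4: x=[6.5262] v=[-1.6997]
Step 5: x=[6.2334] v=[-1.9520]
Step 6: x=[5.9180] v=[-2.1026]
Step 7: x=[5.5965] v=[-2.1436]
Step 8: x=[5.2856] v=[-2.0729]
Step 9: x=[5.0015] v=[-1.8942]
Step 10: x=[4.7590] v=[-1.6168]
Step 11: x=[4.5707] v=[-1.2552]
Step 12: x=[4.4465] v=[-0.8282]
Step 13: x=[4.3928] v=[-0.3580]
Step 14: x=[4.4124] v=[0.1308]
First v>=0 after going negative at step 14, time=2.1000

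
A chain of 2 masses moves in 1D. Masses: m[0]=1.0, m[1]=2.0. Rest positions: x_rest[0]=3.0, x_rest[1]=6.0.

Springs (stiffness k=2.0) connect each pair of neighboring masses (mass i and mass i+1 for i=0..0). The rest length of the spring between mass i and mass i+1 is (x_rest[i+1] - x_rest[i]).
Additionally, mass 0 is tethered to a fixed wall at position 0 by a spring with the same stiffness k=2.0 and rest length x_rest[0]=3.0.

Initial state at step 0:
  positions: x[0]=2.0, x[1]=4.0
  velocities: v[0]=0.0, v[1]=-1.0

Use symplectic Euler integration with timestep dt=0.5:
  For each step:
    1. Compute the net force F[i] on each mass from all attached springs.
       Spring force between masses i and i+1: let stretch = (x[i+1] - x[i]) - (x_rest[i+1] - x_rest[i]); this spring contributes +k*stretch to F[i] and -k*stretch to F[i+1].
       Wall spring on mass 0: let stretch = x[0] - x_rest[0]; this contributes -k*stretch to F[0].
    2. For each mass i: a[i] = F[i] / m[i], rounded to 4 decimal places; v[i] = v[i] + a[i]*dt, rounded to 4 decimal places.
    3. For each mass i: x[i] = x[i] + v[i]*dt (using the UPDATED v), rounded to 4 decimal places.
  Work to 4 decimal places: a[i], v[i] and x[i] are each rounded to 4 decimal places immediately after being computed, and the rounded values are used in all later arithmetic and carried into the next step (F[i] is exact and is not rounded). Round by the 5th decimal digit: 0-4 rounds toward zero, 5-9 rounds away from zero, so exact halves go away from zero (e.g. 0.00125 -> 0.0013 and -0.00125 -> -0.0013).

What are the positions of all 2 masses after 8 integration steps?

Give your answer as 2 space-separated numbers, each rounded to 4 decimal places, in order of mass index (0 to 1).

Step 0: x=[2.0000 4.0000] v=[0.0000 -1.0000]
Step 1: x=[2.0000 3.7500] v=[0.0000 -0.5000]
Step 2: x=[1.8750 3.8125] v=[-0.2500 0.1250]
Step 3: x=[1.7813 4.1407] v=[-0.1875 0.6563]
Step 4: x=[1.9766 4.6290] v=[0.3906 0.9766]
Step 5: x=[2.5098 5.2042] v=[1.0664 1.1504]
Step 6: x=[3.1353 5.8558] v=[1.2510 1.3032]
Step 7: x=[3.5534 6.5773] v=[0.8362 1.4430]
Step 8: x=[3.7068 7.2929] v=[0.3067 1.4311]

Answer: 3.7068 7.2929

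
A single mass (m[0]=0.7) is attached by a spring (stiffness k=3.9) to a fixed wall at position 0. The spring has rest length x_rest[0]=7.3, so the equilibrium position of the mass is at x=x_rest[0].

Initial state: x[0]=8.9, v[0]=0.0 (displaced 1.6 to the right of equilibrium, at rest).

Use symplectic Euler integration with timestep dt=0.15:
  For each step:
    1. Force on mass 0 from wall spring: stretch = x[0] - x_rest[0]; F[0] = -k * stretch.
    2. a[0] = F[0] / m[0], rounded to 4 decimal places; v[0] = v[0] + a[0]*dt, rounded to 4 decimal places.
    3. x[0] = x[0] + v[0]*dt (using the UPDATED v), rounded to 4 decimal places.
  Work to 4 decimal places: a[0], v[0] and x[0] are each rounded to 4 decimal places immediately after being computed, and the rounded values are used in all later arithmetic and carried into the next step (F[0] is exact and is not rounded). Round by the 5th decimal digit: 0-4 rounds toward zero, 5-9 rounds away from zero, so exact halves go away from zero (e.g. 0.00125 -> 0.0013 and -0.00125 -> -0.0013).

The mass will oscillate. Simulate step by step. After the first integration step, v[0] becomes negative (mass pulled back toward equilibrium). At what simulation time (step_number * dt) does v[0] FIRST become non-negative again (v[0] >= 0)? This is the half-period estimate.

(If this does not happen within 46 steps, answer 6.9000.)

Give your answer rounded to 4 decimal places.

Answer: 1.3500

Derivation:
Step 0: x=[8.9000] v=[0.0000]
Step 1: x=[8.6994] v=[-1.3371]
Step 2: x=[8.3234] v=[-2.5066]
Step 3: x=[7.8191] v=[-3.3619]
Step 4: x=[7.2497] v=[-3.7957]
Step 5: x=[6.6866] v=[-3.7537]
Step 6: x=[6.2004] v=[-3.2411]
Step 7: x=[5.8521] v=[-2.3222]
Step 8: x=[5.6853] v=[-1.1122]
Step 9: x=[5.7209] v=[0.2372]
First v>=0 after going negative at step 9, time=1.3500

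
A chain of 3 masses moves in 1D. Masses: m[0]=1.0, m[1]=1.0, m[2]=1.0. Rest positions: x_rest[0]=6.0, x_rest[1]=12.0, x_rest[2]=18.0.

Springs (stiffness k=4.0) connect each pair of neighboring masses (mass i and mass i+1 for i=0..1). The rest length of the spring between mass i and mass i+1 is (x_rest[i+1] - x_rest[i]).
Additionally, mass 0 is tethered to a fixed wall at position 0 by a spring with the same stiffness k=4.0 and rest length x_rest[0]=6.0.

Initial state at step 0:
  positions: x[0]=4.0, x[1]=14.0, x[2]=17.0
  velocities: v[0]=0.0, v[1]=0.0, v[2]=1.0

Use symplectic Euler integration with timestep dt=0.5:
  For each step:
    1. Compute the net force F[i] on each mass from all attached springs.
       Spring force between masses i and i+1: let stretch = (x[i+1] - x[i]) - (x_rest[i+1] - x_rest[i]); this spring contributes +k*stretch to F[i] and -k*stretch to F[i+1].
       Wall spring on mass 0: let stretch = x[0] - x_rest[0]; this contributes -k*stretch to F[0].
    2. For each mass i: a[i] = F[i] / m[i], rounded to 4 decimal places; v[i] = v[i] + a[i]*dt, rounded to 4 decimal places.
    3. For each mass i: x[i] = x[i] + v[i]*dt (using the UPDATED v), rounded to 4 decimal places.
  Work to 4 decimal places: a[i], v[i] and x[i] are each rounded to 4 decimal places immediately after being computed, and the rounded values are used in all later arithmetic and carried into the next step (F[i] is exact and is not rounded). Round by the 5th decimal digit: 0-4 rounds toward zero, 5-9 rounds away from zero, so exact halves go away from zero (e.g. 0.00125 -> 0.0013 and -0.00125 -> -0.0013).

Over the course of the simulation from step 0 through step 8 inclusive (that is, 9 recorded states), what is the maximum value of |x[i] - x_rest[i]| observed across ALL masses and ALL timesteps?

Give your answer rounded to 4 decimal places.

Answer: 5.5000

Derivation:
Step 0: x=[4.0000 14.0000 17.0000] v=[0.0000 0.0000 1.0000]
Step 1: x=[10.0000 7.0000 20.5000] v=[12.0000 -14.0000 7.0000]
Step 2: x=[3.0000 16.5000 16.5000] v=[-14.0000 19.0000 -8.0000]
Step 3: x=[6.5000 12.5000 18.5000] v=[7.0000 -8.0000 4.0000]
Step 4: x=[9.5000 8.5000 20.5000] v=[6.0000 -8.0000 4.0000]
Step 5: x=[2.0000 17.5000 16.5000] v=[-15.0000 18.0000 -8.0000]
Step 6: x=[8.0000 10.0000 19.5000] v=[12.0000 -15.0000 6.0000]
Step 7: x=[8.0000 10.0000 19.0000] v=[0.0000 0.0000 -1.0000]
Step 8: x=[2.0000 17.0000 15.5000] v=[-12.0000 14.0000 -7.0000]
Max displacement = 5.5000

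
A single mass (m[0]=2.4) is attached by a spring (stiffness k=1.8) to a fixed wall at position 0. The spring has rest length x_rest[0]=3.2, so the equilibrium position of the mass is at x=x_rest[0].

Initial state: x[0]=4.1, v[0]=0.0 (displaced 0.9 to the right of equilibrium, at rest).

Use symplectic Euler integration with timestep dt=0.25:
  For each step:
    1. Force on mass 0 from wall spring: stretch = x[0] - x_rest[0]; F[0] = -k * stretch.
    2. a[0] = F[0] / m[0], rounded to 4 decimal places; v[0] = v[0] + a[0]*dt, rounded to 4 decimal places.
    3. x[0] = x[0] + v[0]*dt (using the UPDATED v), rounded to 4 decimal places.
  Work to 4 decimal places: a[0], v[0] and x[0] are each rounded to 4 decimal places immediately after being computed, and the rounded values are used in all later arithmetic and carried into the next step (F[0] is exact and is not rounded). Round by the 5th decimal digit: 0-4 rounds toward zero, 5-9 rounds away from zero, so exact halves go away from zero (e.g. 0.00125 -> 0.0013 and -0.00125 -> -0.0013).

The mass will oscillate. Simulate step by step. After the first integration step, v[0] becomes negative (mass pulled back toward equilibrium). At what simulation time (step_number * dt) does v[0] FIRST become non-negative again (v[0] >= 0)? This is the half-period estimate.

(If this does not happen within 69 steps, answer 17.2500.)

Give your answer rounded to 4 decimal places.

Answer: 3.7500

Derivation:
Step 0: x=[4.1000] v=[0.0000]
Step 1: x=[4.0578] v=[-0.1688]
Step 2: x=[3.9754] v=[-0.3297]
Step 3: x=[3.8566] v=[-0.4751]
Step 4: x=[3.7071] v=[-0.5982]
Step 5: x=[3.5338] v=[-0.6933]
Step 6: x=[3.3448] v=[-0.7559]
Step 7: x=[3.1490] v=[-0.7831]
Step 8: x=[2.9556] v=[-0.7735]
Step 9: x=[2.7737] v=[-0.7277]
Step 10: x=[2.6118] v=[-0.6478]
Step 11: x=[2.4774] v=[-0.5375]
Step 12: x=[2.3769] v=[-0.4020]
Step 13: x=[2.3150] v=[-0.2477]
Step 14: x=[2.2946] v=[-0.0818]
Step 15: x=[2.3166] v=[0.0880]
First v>=0 after going negative at step 15, time=3.7500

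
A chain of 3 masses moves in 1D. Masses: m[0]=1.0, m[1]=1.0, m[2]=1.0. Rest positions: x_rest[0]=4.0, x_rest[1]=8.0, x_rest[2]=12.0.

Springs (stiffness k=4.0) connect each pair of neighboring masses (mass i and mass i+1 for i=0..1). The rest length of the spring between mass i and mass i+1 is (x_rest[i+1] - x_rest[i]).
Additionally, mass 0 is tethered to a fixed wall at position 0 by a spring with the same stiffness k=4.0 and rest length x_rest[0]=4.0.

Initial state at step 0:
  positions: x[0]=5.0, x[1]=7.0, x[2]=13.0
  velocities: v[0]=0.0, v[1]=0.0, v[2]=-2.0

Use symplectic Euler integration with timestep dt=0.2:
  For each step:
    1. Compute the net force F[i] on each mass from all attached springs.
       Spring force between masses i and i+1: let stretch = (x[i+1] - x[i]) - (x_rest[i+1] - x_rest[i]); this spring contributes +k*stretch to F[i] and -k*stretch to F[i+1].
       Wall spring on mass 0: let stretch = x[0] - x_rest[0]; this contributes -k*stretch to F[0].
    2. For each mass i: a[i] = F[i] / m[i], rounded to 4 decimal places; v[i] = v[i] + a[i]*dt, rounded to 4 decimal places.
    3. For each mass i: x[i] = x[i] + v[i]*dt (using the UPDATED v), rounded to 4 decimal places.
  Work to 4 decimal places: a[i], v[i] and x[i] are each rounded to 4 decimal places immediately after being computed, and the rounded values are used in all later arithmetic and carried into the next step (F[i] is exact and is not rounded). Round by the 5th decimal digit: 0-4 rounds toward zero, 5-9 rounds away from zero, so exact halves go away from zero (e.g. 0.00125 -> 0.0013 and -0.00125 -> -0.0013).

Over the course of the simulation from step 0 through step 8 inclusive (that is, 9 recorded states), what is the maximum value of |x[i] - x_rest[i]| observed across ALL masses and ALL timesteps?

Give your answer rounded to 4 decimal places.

Answer: 2.4180

Derivation:
Step 0: x=[5.0000 7.0000 13.0000] v=[0.0000 0.0000 -2.0000]
Step 1: x=[4.5200 7.6400 12.2800] v=[-2.4000 3.2000 -3.6000]
Step 2: x=[3.8160 8.5232 11.4576] v=[-3.5200 4.4160 -4.1120]
Step 3: x=[3.2546 9.1228 10.8057] v=[-2.8070 2.9978 -3.2595]
Step 4: x=[3.1114 9.0527 10.5245] v=[-0.7161 -0.3504 -1.4058]
Step 5: x=[3.4210 8.2675 10.6479] v=[1.5478 -3.9260 0.6168]
Step 6: x=[3.9586 7.0877 11.0304] v=[2.6882 -5.8989 1.9125]
Step 7: x=[4.3635 6.0381 11.4221] v=[2.0246 -5.2480 1.9583]
Step 8: x=[4.3382 5.5820 11.5923] v=[-0.1265 -2.2805 0.8511]
Max displacement = 2.4180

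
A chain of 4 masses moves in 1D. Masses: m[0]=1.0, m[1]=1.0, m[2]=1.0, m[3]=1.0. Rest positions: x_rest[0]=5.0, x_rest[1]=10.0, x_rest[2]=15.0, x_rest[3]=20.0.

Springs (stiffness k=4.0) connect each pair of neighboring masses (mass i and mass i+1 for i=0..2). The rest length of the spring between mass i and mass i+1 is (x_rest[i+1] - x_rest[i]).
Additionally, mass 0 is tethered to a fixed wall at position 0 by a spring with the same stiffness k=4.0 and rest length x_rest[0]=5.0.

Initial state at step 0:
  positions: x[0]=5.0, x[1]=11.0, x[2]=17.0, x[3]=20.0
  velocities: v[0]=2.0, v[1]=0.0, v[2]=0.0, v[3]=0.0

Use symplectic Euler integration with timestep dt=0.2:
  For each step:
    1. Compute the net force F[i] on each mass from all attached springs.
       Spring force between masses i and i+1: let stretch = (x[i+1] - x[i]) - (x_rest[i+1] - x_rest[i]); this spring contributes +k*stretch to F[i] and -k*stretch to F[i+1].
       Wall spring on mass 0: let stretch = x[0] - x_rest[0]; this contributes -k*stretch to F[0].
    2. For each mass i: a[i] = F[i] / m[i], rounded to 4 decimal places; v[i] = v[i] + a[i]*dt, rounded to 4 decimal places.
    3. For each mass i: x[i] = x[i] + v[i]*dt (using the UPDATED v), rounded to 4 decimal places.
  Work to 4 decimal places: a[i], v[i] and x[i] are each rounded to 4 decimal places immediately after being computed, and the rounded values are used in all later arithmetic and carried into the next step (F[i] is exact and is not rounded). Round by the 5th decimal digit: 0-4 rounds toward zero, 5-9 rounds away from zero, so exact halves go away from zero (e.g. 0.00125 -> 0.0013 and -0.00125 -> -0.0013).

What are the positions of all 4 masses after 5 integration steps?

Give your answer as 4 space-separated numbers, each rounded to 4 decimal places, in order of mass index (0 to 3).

Answer: 6.2100 10.7203 14.8581 21.6208

Derivation:
Step 0: x=[5.0000 11.0000 17.0000 20.0000] v=[2.0000 0.0000 0.0000 0.0000]
Step 1: x=[5.5600 11.0000 16.5200 20.3200] v=[2.8000 0.0000 -2.4000 1.6000]
Step 2: x=[6.1008 11.0128 15.7648 20.8320] v=[2.7040 0.0640 -3.7760 2.5600]
Step 3: x=[6.4514 11.0000 15.0600 21.3332] v=[1.7530 -0.0640 -3.5238 2.5062]
Step 4: x=[6.4976 10.9090 14.7094 21.6307] v=[0.2308 -0.4549 -1.7532 1.4876]
Step 5: x=[6.2100 10.7203 14.8581 21.6208] v=[-1.4382 -0.9437 0.7435 -0.0494]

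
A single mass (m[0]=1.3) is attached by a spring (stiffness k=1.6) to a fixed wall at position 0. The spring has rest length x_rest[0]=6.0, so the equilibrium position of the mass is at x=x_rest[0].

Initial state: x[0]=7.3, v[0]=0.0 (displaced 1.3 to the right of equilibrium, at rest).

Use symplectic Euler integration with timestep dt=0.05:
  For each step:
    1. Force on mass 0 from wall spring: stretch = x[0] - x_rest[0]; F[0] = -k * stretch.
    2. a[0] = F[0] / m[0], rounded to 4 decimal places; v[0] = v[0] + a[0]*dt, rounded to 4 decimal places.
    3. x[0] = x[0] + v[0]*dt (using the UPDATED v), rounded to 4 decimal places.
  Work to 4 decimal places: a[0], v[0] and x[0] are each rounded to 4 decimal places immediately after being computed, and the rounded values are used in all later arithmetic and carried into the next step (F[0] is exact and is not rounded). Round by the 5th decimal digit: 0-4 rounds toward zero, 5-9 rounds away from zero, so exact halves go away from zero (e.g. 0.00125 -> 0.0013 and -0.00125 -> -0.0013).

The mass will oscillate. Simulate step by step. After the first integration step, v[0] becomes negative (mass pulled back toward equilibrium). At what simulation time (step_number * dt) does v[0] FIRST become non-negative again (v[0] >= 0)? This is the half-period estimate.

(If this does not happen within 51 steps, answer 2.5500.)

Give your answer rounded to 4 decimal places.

Answer: 2.5500

Derivation:
Step 0: x=[7.3000] v=[0.0000]
Step 1: x=[7.2960] v=[-0.0800]
Step 2: x=[7.2880] v=[-0.1598]
Step 3: x=[7.2760] v=[-0.2391]
Step 4: x=[7.2601] v=[-0.3176]
Step 5: x=[7.2403] v=[-0.3951]
Step 6: x=[7.2167] v=[-0.4714]
Step 7: x=[7.1894] v=[-0.5463]
Step 8: x=[7.1584] v=[-0.6195]
Step 9: x=[7.1239] v=[-0.6908]
Step 10: x=[7.0859] v=[-0.7600]
Step 11: x=[7.0446] v=[-0.8268]
Step 12: x=[7.0000] v=[-0.8911]
Step 13: x=[6.9524] v=[-0.9526]
Step 14: x=[6.9018] v=[-1.0112]
Step 15: x=[6.8485] v=[-1.0667]
Step 16: x=[6.7926] v=[-1.1189]
Step 17: x=[6.7342] v=[-1.1677]
Step 18: x=[6.6736] v=[-1.2129]
Step 19: x=[6.6109] v=[-1.2544]
Step 20: x=[6.5463] v=[-1.2920]
Step 21: x=[6.4800] v=[-1.3256]
Step 22: x=[6.4122] v=[-1.3551]
Step 23: x=[6.3432] v=[-1.3805]
Step 24: x=[6.2731] v=[-1.4016]
Step 25: x=[6.2022] v=[-1.4184]
Step 26: x=[6.1307] v=[-1.4308]
Step 27: x=[6.0588] v=[-1.4388]
Step 28: x=[5.9867] v=[-1.4424]
Step 29: x=[5.9146] v=[-1.4416]
Step 30: x=[5.8428] v=[-1.4363]
Step 31: x=[5.7715] v=[-1.4266]
Step 32: x=[5.7009] v=[-1.4125]
Step 33: x=[5.6312] v=[-1.3941]
Step 34: x=[5.5626] v=[-1.3714]
Step 35: x=[5.4954] v=[-1.3445]
Step 36: x=[5.4297] v=[-1.3135]
Step 37: x=[5.3658] v=[-1.2784]
Step 38: x=[5.3038] v=[-1.2394]
Step 39: x=[5.2440] v=[-1.1966]
Step 40: x=[5.1865] v=[-1.1501]
Step 41: x=[5.1315] v=[-1.1000]
Step 42: x=[5.0792] v=[-1.0466]
Step 43: x=[5.0297] v=[-0.9899]
Step 44: x=[4.9832] v=[-0.9302]
Step 45: x=[4.9398] v=[-0.8676]
Step 46: x=[4.8997] v=[-0.8024]
Step 47: x=[4.8630] v=[-0.7347]
Step 48: x=[4.8298] v=[-0.6647]
Step 49: x=[4.8002] v=[-0.5927]
Step 50: x=[4.7743] v=[-0.5189]
Step 51: x=[4.7521] v=[-0.4435]
v[0] did not become non-negative within 51 steps; using fallback time=2.5500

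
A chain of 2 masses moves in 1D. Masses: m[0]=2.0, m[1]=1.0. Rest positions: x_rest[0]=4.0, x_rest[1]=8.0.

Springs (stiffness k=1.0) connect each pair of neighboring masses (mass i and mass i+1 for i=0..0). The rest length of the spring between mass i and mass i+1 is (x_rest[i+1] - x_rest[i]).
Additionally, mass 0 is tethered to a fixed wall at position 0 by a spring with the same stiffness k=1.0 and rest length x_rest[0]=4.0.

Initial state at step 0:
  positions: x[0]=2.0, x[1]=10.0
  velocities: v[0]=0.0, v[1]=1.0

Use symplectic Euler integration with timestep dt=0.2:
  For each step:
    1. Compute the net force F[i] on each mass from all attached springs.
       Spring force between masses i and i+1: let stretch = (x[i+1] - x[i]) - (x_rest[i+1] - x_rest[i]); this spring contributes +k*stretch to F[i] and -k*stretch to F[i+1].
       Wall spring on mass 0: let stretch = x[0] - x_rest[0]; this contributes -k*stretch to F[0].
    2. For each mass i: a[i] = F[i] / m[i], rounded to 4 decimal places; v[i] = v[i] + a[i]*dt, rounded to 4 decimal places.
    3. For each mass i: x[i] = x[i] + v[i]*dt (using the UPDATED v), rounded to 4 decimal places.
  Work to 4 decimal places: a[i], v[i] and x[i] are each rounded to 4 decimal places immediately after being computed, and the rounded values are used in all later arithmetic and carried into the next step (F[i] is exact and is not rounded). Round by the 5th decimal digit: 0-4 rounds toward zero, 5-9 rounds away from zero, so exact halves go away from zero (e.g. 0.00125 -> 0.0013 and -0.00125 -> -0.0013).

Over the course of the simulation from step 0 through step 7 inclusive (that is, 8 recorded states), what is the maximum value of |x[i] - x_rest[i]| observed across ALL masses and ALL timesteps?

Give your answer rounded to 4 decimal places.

Answer: 2.0400

Derivation:
Step 0: x=[2.0000 10.0000] v=[0.0000 1.0000]
Step 1: x=[2.1200 10.0400] v=[0.6000 0.2000]
Step 2: x=[2.3560 9.9232] v=[1.1800 -0.5840]
Step 3: x=[2.6962 9.6637] v=[1.7011 -1.2974]
Step 4: x=[3.1218 9.2855] v=[2.1282 -1.8909]
Step 5: x=[3.6083 8.8208] v=[2.4324 -2.3236]
Step 6: x=[4.1269 8.3076] v=[2.5928 -2.5661]
Step 7: x=[4.6465 7.7872] v=[2.5982 -2.6022]
Max displacement = 2.0400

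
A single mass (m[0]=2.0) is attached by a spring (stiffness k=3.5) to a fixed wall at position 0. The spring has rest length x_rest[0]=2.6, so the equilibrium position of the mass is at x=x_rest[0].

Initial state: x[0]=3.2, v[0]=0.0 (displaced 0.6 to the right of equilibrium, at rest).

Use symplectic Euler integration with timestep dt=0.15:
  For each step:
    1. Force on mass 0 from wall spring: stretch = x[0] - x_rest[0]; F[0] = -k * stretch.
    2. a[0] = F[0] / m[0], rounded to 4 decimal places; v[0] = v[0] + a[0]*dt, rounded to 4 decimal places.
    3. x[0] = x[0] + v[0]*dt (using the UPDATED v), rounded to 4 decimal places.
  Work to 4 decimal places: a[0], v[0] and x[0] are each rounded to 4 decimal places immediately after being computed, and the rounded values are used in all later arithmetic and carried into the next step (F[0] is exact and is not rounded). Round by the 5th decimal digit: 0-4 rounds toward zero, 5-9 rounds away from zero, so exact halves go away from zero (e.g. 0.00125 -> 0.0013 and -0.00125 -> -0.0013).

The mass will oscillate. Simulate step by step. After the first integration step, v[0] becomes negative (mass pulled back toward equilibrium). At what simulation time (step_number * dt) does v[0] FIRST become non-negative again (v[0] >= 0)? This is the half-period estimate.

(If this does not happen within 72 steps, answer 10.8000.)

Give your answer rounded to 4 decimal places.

Step 0: x=[3.2000] v=[0.0000]
Step 1: x=[3.1764] v=[-0.1575]
Step 2: x=[3.1301] v=[-0.3088]
Step 3: x=[3.0629] v=[-0.4480]
Step 4: x=[2.9775] v=[-0.5695]
Step 5: x=[2.8772] v=[-0.6686]
Step 6: x=[2.7660] v=[-0.7414]
Step 7: x=[2.6483] v=[-0.7850]
Step 8: x=[2.5286] v=[-0.7977]
Step 9: x=[2.4118] v=[-0.7790]
Step 10: x=[2.3024] v=[-0.7296]
Step 11: x=[2.2047] v=[-0.6515]
Step 12: x=[2.1225] v=[-0.5477]
Step 13: x=[2.0591] v=[-0.4224]
Step 14: x=[2.0170] v=[-0.2804]
Step 15: x=[1.9979] v=[-0.1274]
Step 16: x=[2.0025] v=[0.0307]
First v>=0 after going negative at step 16, time=2.4000

Answer: 2.4000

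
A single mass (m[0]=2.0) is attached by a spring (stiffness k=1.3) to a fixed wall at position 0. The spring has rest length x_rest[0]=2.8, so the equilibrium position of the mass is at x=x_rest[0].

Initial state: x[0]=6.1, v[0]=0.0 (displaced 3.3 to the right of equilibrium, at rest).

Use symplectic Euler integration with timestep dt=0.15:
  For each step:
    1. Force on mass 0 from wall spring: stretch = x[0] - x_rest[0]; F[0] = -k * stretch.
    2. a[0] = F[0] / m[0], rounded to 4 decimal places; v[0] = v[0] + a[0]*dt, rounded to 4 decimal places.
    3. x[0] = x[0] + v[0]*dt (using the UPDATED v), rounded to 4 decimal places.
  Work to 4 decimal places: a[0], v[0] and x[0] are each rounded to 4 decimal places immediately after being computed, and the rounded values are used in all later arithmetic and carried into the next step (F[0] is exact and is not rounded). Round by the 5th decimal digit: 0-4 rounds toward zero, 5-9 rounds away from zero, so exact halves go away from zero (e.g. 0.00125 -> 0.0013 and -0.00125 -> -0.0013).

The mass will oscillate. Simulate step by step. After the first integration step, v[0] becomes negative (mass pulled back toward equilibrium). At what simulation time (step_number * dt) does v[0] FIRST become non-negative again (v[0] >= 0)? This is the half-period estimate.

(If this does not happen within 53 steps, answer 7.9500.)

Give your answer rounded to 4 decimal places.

Step 0: x=[6.1000] v=[0.0000]
Step 1: x=[6.0517] v=[-0.3218]
Step 2: x=[5.9559] v=[-0.6388]
Step 3: x=[5.8139] v=[-0.9465]
Step 4: x=[5.6278] v=[-1.2404]
Step 5: x=[5.4004] v=[-1.5161]
Step 6: x=[5.1350] v=[-1.7696]
Step 7: x=[4.8354] v=[-1.9973]
Step 8: x=[4.5060] v=[-2.1958]
Step 9: x=[4.1517] v=[-2.3621]
Step 10: x=[3.7776] v=[-2.4939]
Step 11: x=[3.3892] v=[-2.5892]
Step 12: x=[2.9922] v=[-2.6467]
Step 13: x=[2.5924] v=[-2.6654]
Step 14: x=[2.1956] v=[-2.6452]
Step 15: x=[1.8077] v=[-2.5863]
Step 16: x=[1.4343] v=[-2.4896]
Step 17: x=[1.0808] v=[-2.3564]
Step 18: x=[0.7525] v=[-2.1888]
Step 19: x=[0.4541] v=[-1.9892]
Step 20: x=[0.1900] v=[-1.7605]
Step 21: x=[-0.0359] v=[-1.5060]
Step 22: x=[-0.2203] v=[-1.2295]
Step 23: x=[-0.3606] v=[-0.9350]
Step 24: x=[-0.4546] v=[-0.6268]
Step 25: x=[-0.5010] v=[-0.3095]
Step 26: x=[-0.4991] v=[0.0124]
First v>=0 after going negative at step 26, time=3.9000

Answer: 3.9000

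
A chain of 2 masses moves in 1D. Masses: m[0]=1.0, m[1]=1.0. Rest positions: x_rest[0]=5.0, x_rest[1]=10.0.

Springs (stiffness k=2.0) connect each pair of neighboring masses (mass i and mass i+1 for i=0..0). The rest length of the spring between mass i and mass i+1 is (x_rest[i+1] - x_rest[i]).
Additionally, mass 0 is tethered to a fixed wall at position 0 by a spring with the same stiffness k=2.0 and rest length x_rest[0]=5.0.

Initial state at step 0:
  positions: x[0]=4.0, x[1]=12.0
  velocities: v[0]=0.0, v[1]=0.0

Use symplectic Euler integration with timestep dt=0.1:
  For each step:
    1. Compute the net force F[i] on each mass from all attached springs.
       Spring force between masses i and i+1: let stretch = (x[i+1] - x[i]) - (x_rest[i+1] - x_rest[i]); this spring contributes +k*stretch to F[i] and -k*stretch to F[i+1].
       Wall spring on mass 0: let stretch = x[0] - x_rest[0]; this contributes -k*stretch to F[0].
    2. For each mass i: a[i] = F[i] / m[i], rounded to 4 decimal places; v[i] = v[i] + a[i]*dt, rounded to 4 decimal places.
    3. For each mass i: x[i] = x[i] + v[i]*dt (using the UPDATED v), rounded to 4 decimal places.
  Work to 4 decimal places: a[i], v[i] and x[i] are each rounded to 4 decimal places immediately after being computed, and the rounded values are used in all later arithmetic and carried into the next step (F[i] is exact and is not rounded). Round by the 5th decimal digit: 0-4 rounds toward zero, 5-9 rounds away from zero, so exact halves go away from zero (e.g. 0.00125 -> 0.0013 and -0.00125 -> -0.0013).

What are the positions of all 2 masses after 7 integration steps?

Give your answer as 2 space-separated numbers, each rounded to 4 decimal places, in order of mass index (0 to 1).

Answer: 5.7324 10.6438

Derivation:
Step 0: x=[4.0000 12.0000] v=[0.0000 0.0000]
Step 1: x=[4.0800 11.9400] v=[0.8000 -0.6000]
Step 2: x=[4.2356 11.8228] v=[1.5560 -1.1720]
Step 3: x=[4.4582 11.6539] v=[2.2263 -1.6894]
Step 4: x=[4.7356 11.4411] v=[2.7738 -2.1285]
Step 5: x=[5.0524 11.1941] v=[3.1678 -2.4696]
Step 6: x=[5.3910 10.9243] v=[3.3857 -2.6979]
Step 7: x=[5.7324 10.6438] v=[3.4142 -2.8046]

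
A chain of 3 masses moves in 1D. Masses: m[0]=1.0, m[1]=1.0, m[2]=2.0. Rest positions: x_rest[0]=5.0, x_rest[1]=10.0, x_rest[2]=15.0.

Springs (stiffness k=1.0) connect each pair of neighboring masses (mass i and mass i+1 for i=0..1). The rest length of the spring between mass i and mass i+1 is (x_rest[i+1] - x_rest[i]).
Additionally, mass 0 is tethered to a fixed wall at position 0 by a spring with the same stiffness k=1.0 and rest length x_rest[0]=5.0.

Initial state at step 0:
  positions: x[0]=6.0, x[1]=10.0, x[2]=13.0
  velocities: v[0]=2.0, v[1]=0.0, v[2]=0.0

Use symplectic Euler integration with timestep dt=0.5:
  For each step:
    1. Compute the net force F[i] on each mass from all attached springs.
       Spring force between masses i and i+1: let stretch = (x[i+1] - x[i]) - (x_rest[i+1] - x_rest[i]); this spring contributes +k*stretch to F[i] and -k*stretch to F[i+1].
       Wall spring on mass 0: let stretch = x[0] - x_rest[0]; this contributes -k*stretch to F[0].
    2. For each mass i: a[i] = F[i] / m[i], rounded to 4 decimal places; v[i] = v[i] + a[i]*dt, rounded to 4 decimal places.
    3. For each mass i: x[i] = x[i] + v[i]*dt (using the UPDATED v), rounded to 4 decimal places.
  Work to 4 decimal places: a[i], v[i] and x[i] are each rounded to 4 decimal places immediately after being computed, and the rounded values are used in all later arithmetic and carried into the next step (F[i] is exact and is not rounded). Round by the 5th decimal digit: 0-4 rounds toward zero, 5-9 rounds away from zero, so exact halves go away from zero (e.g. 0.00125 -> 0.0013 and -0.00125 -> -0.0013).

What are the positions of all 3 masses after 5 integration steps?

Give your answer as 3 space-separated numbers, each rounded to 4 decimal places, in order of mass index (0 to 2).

Answer: 3.1777 9.5826 15.3867

Derivation:
Step 0: x=[6.0000 10.0000 13.0000] v=[2.0000 0.0000 0.0000]
Step 1: x=[6.5000 9.7500 13.2500] v=[1.0000 -0.5000 0.5000]
Step 2: x=[6.1875 9.5625 13.6875] v=[-0.6250 -0.3750 0.8750]
Step 3: x=[5.1719 9.5625 14.2344] v=[-2.0313 0.0000 1.0938]
Step 4: x=[3.9609 9.6329 14.8224] v=[-2.4220 0.1407 1.1759]
Step 5: x=[3.1777 9.5826 15.3867] v=[-1.5665 -0.1006 1.1285]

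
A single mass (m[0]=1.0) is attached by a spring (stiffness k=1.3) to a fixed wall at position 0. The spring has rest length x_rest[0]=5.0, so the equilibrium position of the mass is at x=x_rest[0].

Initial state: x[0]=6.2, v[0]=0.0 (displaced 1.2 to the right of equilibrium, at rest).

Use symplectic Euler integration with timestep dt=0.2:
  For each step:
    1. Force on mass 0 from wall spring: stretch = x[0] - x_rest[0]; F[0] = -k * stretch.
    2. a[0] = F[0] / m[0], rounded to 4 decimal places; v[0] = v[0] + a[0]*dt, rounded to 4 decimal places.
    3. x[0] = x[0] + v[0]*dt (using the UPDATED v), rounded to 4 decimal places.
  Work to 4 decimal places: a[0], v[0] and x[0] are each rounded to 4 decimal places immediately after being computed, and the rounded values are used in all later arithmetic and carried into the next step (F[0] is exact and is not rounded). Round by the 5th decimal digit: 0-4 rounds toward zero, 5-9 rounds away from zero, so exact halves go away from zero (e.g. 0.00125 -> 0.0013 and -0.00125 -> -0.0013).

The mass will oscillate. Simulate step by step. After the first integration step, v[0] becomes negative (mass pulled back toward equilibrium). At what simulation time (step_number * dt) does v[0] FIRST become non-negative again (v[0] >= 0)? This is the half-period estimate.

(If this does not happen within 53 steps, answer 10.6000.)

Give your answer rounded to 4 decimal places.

Step 0: x=[6.2000] v=[0.0000]
Step 1: x=[6.1376] v=[-0.3120]
Step 2: x=[6.0160] v=[-0.6078]
Step 3: x=[5.8416] v=[-0.8720]
Step 4: x=[5.6234] v=[-1.0908]
Step 5: x=[5.3728] v=[-1.2529]
Step 6: x=[5.1028] v=[-1.3498]
Step 7: x=[4.8275] v=[-1.3765]
Step 8: x=[4.5612] v=[-1.3316]
Step 9: x=[4.3177] v=[-1.2175]
Step 10: x=[4.1097] v=[-1.0401]
Step 11: x=[3.9480] v=[-0.8086]
Step 12: x=[3.8410] v=[-0.5351]
Step 13: x=[3.7942] v=[-0.2338]
Step 14: x=[3.8101] v=[0.0797]
First v>=0 after going negative at step 14, time=2.8000

Answer: 2.8000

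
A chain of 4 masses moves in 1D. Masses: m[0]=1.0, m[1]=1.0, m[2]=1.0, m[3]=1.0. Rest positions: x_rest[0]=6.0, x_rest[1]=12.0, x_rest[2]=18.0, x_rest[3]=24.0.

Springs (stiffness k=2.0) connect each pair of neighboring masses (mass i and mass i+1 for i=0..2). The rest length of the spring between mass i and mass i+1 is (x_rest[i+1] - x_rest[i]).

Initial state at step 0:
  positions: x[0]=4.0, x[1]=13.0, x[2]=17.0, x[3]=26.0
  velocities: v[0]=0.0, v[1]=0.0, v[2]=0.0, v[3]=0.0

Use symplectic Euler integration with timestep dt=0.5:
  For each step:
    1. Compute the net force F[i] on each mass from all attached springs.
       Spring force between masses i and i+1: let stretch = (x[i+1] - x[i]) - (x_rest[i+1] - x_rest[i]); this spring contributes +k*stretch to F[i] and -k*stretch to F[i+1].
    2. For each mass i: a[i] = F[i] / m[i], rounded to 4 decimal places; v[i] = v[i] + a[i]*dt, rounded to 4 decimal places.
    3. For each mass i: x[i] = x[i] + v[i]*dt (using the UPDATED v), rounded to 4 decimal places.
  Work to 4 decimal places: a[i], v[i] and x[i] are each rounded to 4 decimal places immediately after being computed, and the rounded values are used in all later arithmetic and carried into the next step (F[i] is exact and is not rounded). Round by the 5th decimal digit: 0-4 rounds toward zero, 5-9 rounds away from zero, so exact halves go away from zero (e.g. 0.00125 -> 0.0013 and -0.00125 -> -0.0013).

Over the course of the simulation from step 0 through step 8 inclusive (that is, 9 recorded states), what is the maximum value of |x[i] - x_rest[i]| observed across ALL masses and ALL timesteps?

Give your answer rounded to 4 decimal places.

Step 0: x=[4.0000 13.0000 17.0000 26.0000] v=[0.0000 0.0000 0.0000 0.0000]
Step 1: x=[5.5000 10.5000 19.5000 24.5000] v=[3.0000 -5.0000 5.0000 -3.0000]
Step 2: x=[6.5000 10.0000 20.0000 23.5000] v=[2.0000 -1.0000 1.0000 -2.0000]
Step 3: x=[6.2500 12.7500 17.2500 23.7500] v=[-0.5000 5.5000 -5.5000 0.5000]
Step 4: x=[6.2500 14.5000 15.5000 23.7500] v=[0.0000 3.5000 -3.5000 0.0000]
Step 5: x=[7.3750 12.6250 17.3750 22.6250] v=[2.2500 -3.7500 3.7500 -2.2500]
Step 6: x=[8.1250 10.5000 19.5000 21.8750] v=[1.5000 -4.2500 4.2500 -1.5000]
Step 7: x=[7.0625 11.6875 18.3125 22.9375] v=[-2.1250 2.3750 -2.3750 2.1250]
Step 8: x=[5.3125 13.8750 16.1250 24.6875] v=[-3.5000 4.3750 -4.3750 3.5000]
Max displacement = 2.5000

Answer: 2.5000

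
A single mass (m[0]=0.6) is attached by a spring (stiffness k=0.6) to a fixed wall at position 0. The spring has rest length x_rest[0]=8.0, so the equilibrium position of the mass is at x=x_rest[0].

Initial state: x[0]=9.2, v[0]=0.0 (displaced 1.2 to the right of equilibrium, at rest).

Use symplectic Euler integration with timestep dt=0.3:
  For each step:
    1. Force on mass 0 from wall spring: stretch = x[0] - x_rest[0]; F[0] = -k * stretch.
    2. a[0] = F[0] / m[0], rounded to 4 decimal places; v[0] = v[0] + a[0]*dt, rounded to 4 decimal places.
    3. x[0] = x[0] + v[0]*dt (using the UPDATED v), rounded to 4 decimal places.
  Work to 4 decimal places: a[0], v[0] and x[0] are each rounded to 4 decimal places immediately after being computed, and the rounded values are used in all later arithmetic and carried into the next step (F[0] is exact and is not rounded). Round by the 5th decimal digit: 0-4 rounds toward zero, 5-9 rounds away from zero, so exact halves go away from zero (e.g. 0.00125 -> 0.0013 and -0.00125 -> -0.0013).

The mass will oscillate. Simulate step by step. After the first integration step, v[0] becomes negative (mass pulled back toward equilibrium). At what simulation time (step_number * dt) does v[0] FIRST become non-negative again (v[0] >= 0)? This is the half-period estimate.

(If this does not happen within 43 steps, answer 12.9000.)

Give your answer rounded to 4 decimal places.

Step 0: x=[9.2000] v=[0.0000]
Step 1: x=[9.0920] v=[-0.3600]
Step 2: x=[8.8857] v=[-0.6876]
Step 3: x=[8.5997] v=[-0.9533]
Step 4: x=[8.2597] v=[-1.1332]
Step 5: x=[7.8964] v=[-1.2111]
Step 6: x=[7.5424] v=[-1.1800]
Step 7: x=[7.2296] v=[-1.0427]
Step 8: x=[6.9861] v=[-0.8116]
Step 9: x=[6.8339] v=[-0.5074]
Step 10: x=[6.7866] v=[-0.1576]
Step 11: x=[6.8485] v=[0.2064]
First v>=0 after going negative at step 11, time=3.3000

Answer: 3.3000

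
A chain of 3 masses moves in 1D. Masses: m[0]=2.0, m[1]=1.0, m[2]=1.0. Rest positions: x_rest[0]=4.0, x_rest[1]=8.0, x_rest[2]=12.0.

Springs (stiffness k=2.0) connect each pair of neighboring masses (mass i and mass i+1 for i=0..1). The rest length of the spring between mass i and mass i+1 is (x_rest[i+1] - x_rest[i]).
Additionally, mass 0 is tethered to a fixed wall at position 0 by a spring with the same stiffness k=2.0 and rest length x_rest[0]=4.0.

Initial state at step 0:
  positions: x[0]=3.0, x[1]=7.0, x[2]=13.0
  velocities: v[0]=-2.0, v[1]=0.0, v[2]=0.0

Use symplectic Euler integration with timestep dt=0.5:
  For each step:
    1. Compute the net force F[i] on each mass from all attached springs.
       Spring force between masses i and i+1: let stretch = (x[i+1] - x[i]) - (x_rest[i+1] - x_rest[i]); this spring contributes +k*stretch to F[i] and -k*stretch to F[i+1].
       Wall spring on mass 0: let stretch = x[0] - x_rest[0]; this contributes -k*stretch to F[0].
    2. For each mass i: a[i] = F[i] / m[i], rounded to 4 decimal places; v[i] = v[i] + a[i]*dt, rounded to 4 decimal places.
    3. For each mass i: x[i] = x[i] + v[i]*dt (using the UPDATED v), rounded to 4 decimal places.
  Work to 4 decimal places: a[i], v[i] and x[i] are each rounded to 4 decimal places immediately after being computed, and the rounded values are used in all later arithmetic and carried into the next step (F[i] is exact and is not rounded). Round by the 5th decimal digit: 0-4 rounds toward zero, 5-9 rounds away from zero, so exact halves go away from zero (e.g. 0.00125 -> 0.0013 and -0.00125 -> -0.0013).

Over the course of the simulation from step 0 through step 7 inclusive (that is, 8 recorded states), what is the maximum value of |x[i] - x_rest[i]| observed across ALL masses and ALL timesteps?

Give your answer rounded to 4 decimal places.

Step 0: x=[3.0000 7.0000 13.0000] v=[-2.0000 0.0000 0.0000]
Step 1: x=[2.2500 8.0000 12.0000] v=[-1.5000 2.0000 -2.0000]
Step 2: x=[2.3750 8.1250 11.0000] v=[0.2500 0.2500 -2.0000]
Step 3: x=[3.3438 6.8125 10.5625] v=[1.9375 -2.6250 -0.8750]
Step 4: x=[4.3438 5.6407 10.2500] v=[2.0000 -2.3437 -0.6250]
Step 5: x=[4.5821 6.1251 9.6329] v=[0.4766 0.9687 -1.2343]
Step 6: x=[4.0606 7.5919 9.2619] v=[-1.0430 2.9335 -0.7421]
Step 7: x=[3.4068 8.1280 10.0559] v=[-1.3077 1.0722 1.5879]
Max displacement = 2.7381

Answer: 2.7381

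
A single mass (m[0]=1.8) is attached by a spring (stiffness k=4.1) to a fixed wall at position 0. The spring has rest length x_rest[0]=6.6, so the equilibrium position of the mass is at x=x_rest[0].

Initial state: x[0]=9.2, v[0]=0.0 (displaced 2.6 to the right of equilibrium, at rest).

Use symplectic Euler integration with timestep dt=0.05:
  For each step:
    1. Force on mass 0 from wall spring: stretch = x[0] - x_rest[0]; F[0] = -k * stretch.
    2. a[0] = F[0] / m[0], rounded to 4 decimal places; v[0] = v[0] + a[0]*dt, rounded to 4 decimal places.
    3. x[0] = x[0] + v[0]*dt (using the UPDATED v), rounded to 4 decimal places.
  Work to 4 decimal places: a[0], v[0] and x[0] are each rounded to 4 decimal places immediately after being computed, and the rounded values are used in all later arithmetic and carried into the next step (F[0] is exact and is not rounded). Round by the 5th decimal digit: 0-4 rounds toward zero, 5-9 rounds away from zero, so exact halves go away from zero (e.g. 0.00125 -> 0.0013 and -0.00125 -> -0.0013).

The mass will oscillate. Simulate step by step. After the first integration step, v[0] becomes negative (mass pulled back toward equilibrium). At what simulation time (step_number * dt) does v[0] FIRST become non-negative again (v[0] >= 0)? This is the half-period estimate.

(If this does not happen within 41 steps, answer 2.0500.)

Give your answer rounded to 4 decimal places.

Step 0: x=[9.2000] v=[0.0000]
Step 1: x=[9.1852] v=[-0.2961]
Step 2: x=[9.1557] v=[-0.5905]
Step 3: x=[9.1116] v=[-0.8816]
Step 4: x=[9.0532] v=[-1.1676]
Step 5: x=[8.9809] v=[-1.4470]
Step 6: x=[8.8950] v=[-1.7182]
Step 7: x=[8.7960] v=[-1.9796]
Step 8: x=[8.6845] v=[-2.2297]
Step 9: x=[8.5611] v=[-2.4671]
Step 10: x=[8.4266] v=[-2.6905]
Step 11: x=[8.2817] v=[-2.8985]
Step 12: x=[8.1272] v=[-3.0900]
Step 13: x=[7.9640] v=[-3.2639]
Step 14: x=[7.7930] v=[-3.4192]
Step 15: x=[7.6152] v=[-3.5551]
Step 16: x=[7.4317] v=[-3.6707]
Step 17: x=[7.2434] v=[-3.7654]
Step 18: x=[7.0515] v=[-3.8387]
Step 19: x=[6.8570] v=[-3.8901]
Step 20: x=[6.6610] v=[-3.9194]
Step 21: x=[6.4647] v=[-3.9263]
Step 22: x=[6.2692] v=[-3.9109]
Step 23: x=[6.0755] v=[-3.8732]
Step 24: x=[5.8848] v=[-3.8135]
Step 25: x=[5.6982] v=[-3.7320]
Step 26: x=[5.5167] v=[-3.6293]
Step 27: x=[5.3414] v=[-3.5059]
Step 28: x=[5.1733] v=[-3.3626]
Step 29: x=[5.0133] v=[-3.2001]
Step 30: x=[4.8623] v=[-3.0194]
Step 31: x=[4.7212] v=[-2.8215]
Step 32: x=[4.5908] v=[-2.6075]
Step 33: x=[4.4719] v=[-2.3787]
Step 34: x=[4.3651] v=[-2.1363]
Step 35: x=[4.2710] v=[-1.8818]
Step 36: x=[4.1902] v=[-1.6166]
Step 37: x=[4.1231] v=[-1.3422]
Step 38: x=[4.0701] v=[-1.0601]
Step 39: x=[4.0315] v=[-0.7720]
Step 40: x=[4.0075] v=[-0.4795]
Step 41: x=[3.9983] v=[-0.1842]
v[0] did not become non-negative within 41 steps; using fallback time=2.0500

Answer: 2.0500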